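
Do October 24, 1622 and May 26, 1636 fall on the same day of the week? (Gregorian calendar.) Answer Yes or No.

From Oct 24, 1622 to May 26, 1636 is 4963 days.
4963 mod 7 = 0, so they are the same weekday.
(Oct 24, 1622 is a Monday; May 26, 1636 is a Monday.)

Yes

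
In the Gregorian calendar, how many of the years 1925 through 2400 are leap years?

Multiples of 4 in [1925,2400]: 119.
Of those, multiples of 100: 5 (not leap unless ÷400).
Multiples of 400: 2.
Leap years = 119 − 5 + 2 = 116.

116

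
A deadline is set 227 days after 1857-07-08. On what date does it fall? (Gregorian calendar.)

Jul has 31 days: +24 → Aug 1, 1857 (203 left).
Aug has 31 days: +31 → Sep 1, 1857 (172 left).
Sep has 30 days: +30 → Oct 1, 1857 (142 left).
Oct has 31 days: +31 → Nov 1, 1857 (111 left).
Nov has 30 days: +30 → Dec 1, 1857 (81 left).
Dec has 31 days: +31 → Jan 1, 1858 (50 left).
Jan has 31 days: +31 → Feb 1, 1858 (19 left).
+19 → Feb 20, 1858.

February 20, 1858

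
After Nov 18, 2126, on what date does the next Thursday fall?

November 21, 2126

Nov 18, 2126 is a Monday.
From Monday to the next Thursday is 3 days.
Nov 18, 2126 + 3 = Nov 21, 2126.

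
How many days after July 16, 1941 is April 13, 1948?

Jul 16, 1941 → Jul 16, 1942: 365 days.
Jul 16, 1942 → Jul 16, 1943: 365 days.
Jul 16, 1943 → Jul 16, 1944: 366 days (Feb 29, 1944 is in that span).
Jul 16, 1944 → Jul 16, 1945: 365 days.
Jul 16, 1945 → Jul 16, 1946: 365 days.
Jul 16, 1946 → Jul 16, 1947: 365 days.
Jul 16, 1947 → Aug 16, 1947: 31 days (July has 31).
Aug 16, 1947 → Sep 16, 1947: 31 days (August has 31).
Sep 16, 1947 → Oct 16, 1947: 30 days (September has 30).
Oct 16, 1947 → Nov 16, 1947: 31 days (October has 31).
Nov 16, 1947 → Dec 16, 1947: 30 days (November has 30).
Dec 16, 1947 → Jan 16, 1948: 31 days (December has 31).
Jan 16, 1948 → Feb 16, 1948: 31 days (January has 31).
Feb 16, 1948 → Mar 16, 1948: 29 days (February has 29).
Mar 16, 1948 → Apr 13, 1948: 28 days.
Total: 2463 days.

2463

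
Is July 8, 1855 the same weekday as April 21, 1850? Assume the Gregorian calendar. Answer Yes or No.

Yes

From Apr 21, 1850 to Jul 8, 1855 is 1904 days.
1904 mod 7 = 0, so they are the same weekday.
(Apr 21, 1850 is a Sunday; Jul 8, 1855 is a Sunday.)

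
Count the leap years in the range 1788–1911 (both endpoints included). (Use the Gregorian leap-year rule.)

29

Multiples of 4 in [1788,1911]: 31.
Of those, multiples of 100: 2 (not leap unless ÷400).
Multiples of 400: 0.
Leap years = 31 − 2 + 0 = 29.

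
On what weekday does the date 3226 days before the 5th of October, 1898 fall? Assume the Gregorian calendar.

Thursday

First find the weekday of Oct 5, 1898. Doomsday rule: the anchor day for the 1800s is Friday. For year 98: 98÷12 = 8 r 2, and 2÷4 = 0, so 8+2+0 = 10.
Friday + 10 ≡ Monday — that's 1898's doomsday.
In October the doomsday date is Oct 10.
Oct 5 is 5 days before Oct 10; 5 mod 7 = 5, so Monday − 5 = Wednesday.
3226 mod 7 = 6, so 3226 days before a Wednesday is Wednesday − 6 = Thursday.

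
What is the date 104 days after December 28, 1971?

Dec has 31 days: +4 → Jan 1, 1972 (100 left).
Jan has 31 days: +31 → Feb 1, 1972 (69 left).
Feb has 29 days: +29 → Mar 1, 1972 (40 left).
Mar has 31 days: +31 → Apr 1, 1972 (9 left).
+9 → Apr 10, 1972.

April 10, 1972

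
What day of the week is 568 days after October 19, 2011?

First find the weekday of Oct 19, 2011. Doomsday rule: the anchor day for the 2000s is Tuesday. For year 11: 11÷12 = 0 r 11, and 11÷4 = 2, so 0+11+2 = 13.
Tuesday + 13 ≡ Monday — that's 2011's doomsday.
In October the doomsday date is Oct 10.
Oct 19 is 9 days after Oct 10; 9 mod 7 = 2, so Monday + 2 = Wednesday.
568 mod 7 = 1, so 568 days after a Wednesday is Wednesday + 1 = Thursday.

Thursday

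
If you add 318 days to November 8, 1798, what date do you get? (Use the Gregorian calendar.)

September 22, 1799

Nov has 30 days: +23 → Dec 1, 1798 (295 left).
Dec has 31 days: +31 → Jan 1, 1799 (264 left).
Jan has 31 days: +31 → Feb 1, 1799 (233 left).
Feb has 28 days: +28 → Mar 1, 1799 (205 left).
Mar has 31 days: +31 → Apr 1, 1799 (174 left).
Apr has 30 days: +30 → May 1, 1799 (144 left).
May has 31 days: +31 → Jun 1, 1799 (113 left).
Jun has 30 days: +30 → Jul 1, 1799 (83 left).
Jul has 31 days: +31 → Aug 1, 1799 (52 left).
Aug has 31 days: +31 → Sep 1, 1799 (21 left).
+21 → Sep 22, 1799.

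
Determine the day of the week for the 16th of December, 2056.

Doomsday rule: the anchor day for the 2000s is Tuesday. For year 56: 56÷12 = 4 r 8, and 8÷4 = 2, so 4+8+2 = 14.
Tuesday + 14 ≡ Tuesday — that's 2056's doomsday.
In December the doomsday date is Dec 12.
Dec 16 is 4 days after Dec 12; 4 mod 7 = 4, so Tuesday + 4 = Saturday.

Saturday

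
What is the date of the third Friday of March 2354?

March 1, 2354 is a Monday.
The first Friday is therefore March 5 (4 days later).
The third Friday is 5 + 2×7 = March 19.

March 19, 2354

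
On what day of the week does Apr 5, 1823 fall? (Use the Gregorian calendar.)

Saturday

Doomsday rule: the anchor day for the 1800s is Friday. For year 23: 23÷12 = 1 r 11, and 11÷4 = 2, so 1+11+2 = 14.
Friday + 14 ≡ Friday — that's 1823's doomsday.
In April the doomsday date is Apr 4.
Apr 5 is 1 day after Apr 4; 1 mod 7 = 1, so Friday + 1 = Saturday.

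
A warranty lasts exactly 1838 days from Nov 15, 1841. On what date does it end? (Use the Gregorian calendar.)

November 27, 1846

+365 (one year) → Nov 15, 1842 (1473 left).
+365 (one year) → Nov 15, 1843 (1108 left).
+366 (one year; includes Feb 29, 1844) → Nov 15, 1844 (742 left).
+365 (one year) → Nov 15, 1845 (377 left).
Nov has 30 days: +16 → Dec 1, 1845 (361 left).
Dec has 31 days: +31 → Jan 1, 1846 (330 left).
Jan has 31 days: +31 → Feb 1, 1846 (299 left).
Feb has 28 days: +28 → Mar 1, 1846 (271 left).
Mar has 31 days: +31 → Apr 1, 1846 (240 left).
Apr has 30 days: +30 → May 1, 1846 (210 left).
May has 31 days: +31 → Jun 1, 1846 (179 left).
Jun has 30 days: +30 → Jul 1, 1846 (149 left).
Jul has 31 days: +31 → Aug 1, 1846 (118 left).
Aug has 31 days: +31 → Sep 1, 1846 (87 left).
Sep has 30 days: +30 → Oct 1, 1846 (57 left).
Oct has 31 days: +31 → Nov 1, 1846 (26 left).
+26 → Nov 27, 1846.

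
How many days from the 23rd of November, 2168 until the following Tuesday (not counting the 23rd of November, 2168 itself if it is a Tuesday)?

6

Nov 23, 2168 is a Wednesday.
From Wednesday to the next Tuesday is 6 days.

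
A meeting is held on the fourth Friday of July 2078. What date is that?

July 22, 2078

July 1, 2078 is a Friday.
The first Friday is therefore July 1 (same day).
The fourth Friday is 1 + 3×7 = July 22.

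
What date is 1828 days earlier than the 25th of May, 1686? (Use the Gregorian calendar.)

−365 (one year) → May 25, 1685 (1463 left).
−365 (one year) → May 25, 1684 (1098 left).
−366 (one year; includes Feb 29, 1684) → May 25, 1683 (732 left).
−365 (one year) → May 25, 1682 (367 left).
−25 → Apr 30, 1682 (end of Apr, 30 days; 342 left).
−30 → Mar 31, 1682 (end of Mar, 31 days; 312 left).
−31 → Feb 28, 1682 (end of Feb, 28 days; 281 left).
−28 → Jan 31, 1682 (end of Jan, 31 days; 253 left).
−31 → Dec 31, 1681 (end of Dec, 31 days; 222 left).
−31 → Nov 30, 1681 (end of Nov, 30 days; 191 left).
−30 → Oct 31, 1681 (end of Oct, 31 days; 161 left).
−31 → Sep 30, 1681 (end of Sep, 30 days; 130 left).
−30 → Aug 31, 1681 (end of Aug, 31 days; 100 left).
−31 → Jul 31, 1681 (end of Jul, 31 days; 69 left).
−31 → Jun 30, 1681 (end of Jun, 30 days; 38 left).
−30 → May 31, 1681 (end of May, 31 days; 8 left).
−8 → May 23, 1681.

May 23, 1681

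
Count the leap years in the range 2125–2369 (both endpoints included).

59

Multiples of 4 in [2125,2369]: 61.
Of those, multiples of 100: 2 (not leap unless ÷400).
Multiples of 400: 0.
Leap years = 61 − 2 + 0 = 59.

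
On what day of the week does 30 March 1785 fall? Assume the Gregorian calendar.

Wednesday

Doomsday rule: the anchor day for the 1700s is Sunday. For year 85: 85÷12 = 7 r 1, and 1÷4 = 0, so 7+1+0 = 8.
Sunday + 8 ≡ Monday — that's 1785's doomsday.
In March the doomsday date is Mar 14.
Mar 30 is 16 days after Mar 14; 16 mod 7 = 2, so Monday + 2 = Wednesday.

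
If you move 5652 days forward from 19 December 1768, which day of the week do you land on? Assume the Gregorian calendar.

Thursday

First find the weekday of Dec 19, 1768. Doomsday rule: the anchor day for the 1700s is Sunday. For year 68: 68÷12 = 5 r 8, and 8÷4 = 2, so 5+8+2 = 15.
Sunday + 15 ≡ Monday — that's 1768's doomsday.
In December the doomsday date is Dec 12.
Dec 19 is 7 days after Dec 12; 7 mod 7 = 0, so Monday + 0 = Monday.
5652 mod 7 = 3, so 5652 days after a Monday is Monday + 3 = Thursday.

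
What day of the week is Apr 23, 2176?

Doomsday rule: the anchor day for the 2100s is Sunday. For year 76: 76÷12 = 6 r 4, and 4÷4 = 1, so 6+4+1 = 11.
Sunday + 11 ≡ Thursday — that's 2176's doomsday.
In April the doomsday date is Apr 4.
Apr 23 is 19 days after Apr 4; 19 mod 7 = 5, so Thursday + 5 = Tuesday.

Tuesday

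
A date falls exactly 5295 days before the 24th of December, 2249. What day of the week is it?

Dec 24, 2249 is a Monday.
5295 mod 7 = 3, so 5295 days before a Monday is Monday − 3 = Friday.

Friday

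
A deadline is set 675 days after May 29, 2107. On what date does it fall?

+366 (one year; includes Feb 29, 2108) → May 29, 2108 (309 left).
May has 31 days: +3 → Jun 1, 2108 (306 left).
Jun has 30 days: +30 → Jul 1, 2108 (276 left).
Jul has 31 days: +31 → Aug 1, 2108 (245 left).
Aug has 31 days: +31 → Sep 1, 2108 (214 left).
Sep has 30 days: +30 → Oct 1, 2108 (184 left).
Oct has 31 days: +31 → Nov 1, 2108 (153 left).
Nov has 30 days: +30 → Dec 1, 2108 (123 left).
Dec has 31 days: +31 → Jan 1, 2109 (92 left).
Jan has 31 days: +31 → Feb 1, 2109 (61 left).
Feb has 28 days: +28 → Mar 1, 2109 (33 left).
Mar has 31 days: +31 → Apr 1, 2109 (2 left).
+2 → Apr 3, 2109.

April 3, 2109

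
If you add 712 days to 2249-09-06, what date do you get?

August 19, 2251

+365 (one year) → Sep 6, 2250 (347 left).
Sep has 30 days: +25 → Oct 1, 2250 (322 left).
Oct has 31 days: +31 → Nov 1, 2250 (291 left).
Nov has 30 days: +30 → Dec 1, 2250 (261 left).
Dec has 31 days: +31 → Jan 1, 2251 (230 left).
Jan has 31 days: +31 → Feb 1, 2251 (199 left).
Feb has 28 days: +28 → Mar 1, 2251 (171 left).
Mar has 31 days: +31 → Apr 1, 2251 (140 left).
Apr has 30 days: +30 → May 1, 2251 (110 left).
May has 31 days: +31 → Jun 1, 2251 (79 left).
Jun has 30 days: +30 → Jul 1, 2251 (49 left).
Jul has 31 days: +31 → Aug 1, 2251 (18 left).
+18 → Aug 19, 2251.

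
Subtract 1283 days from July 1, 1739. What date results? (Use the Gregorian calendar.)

−365 (one year) → Jul 1, 1738 (918 left).
−365 (one year) → Jul 1, 1737 (553 left).
−365 (one year) → Jul 1, 1736 (188 left).
−1 → Jun 30, 1736 (end of Jun, 30 days; 187 left).
−30 → May 31, 1736 (end of May, 31 days; 157 left).
−31 → Apr 30, 1736 (end of Apr, 30 days; 126 left).
−30 → Mar 31, 1736 (end of Mar, 31 days; 96 left).
−31 → Feb 29, 1736 (end of Feb, 29 days; 65 left).
−29 → Jan 31, 1736 (end of Jan, 31 days; 36 left).
−31 → Dec 31, 1735 (end of Dec, 31 days; 5 left).
−5 → Dec 26, 1735.

December 26, 1735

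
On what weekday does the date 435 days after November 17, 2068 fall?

First find the weekday of Nov 17, 2068. Doomsday rule: the anchor day for the 2000s is Tuesday. For year 68: 68÷12 = 5 r 8, and 8÷4 = 2, so 5+8+2 = 15.
Tuesday + 15 ≡ Wednesday — that's 2068's doomsday.
In November the doomsday date is Nov 7.
Nov 17 is 10 days after Nov 7; 10 mod 7 = 3, so Wednesday + 3 = Saturday.
435 mod 7 = 1, so 435 days after a Saturday is Saturday + 1 = Sunday.

Sunday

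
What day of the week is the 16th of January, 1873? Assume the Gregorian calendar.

Doomsday rule: the anchor day for the 1800s is Friday. For year 73: 73÷12 = 6 r 1, and 1÷4 = 0, so 6+1+0 = 7.
Friday + 7 ≡ Friday — that's 1873's doomsday.
In January the doomsday date is Jan 3 (1873 is not a leap year).
Jan 16 is 13 days after Jan 3; 13 mod 7 = 6, so Friday + 6 = Thursday.

Thursday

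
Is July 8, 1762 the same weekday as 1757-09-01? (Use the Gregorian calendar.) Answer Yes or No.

Yes

From Sep 1, 1757 to Jul 8, 1762 is 1771 days.
1771 mod 7 = 0, so they are the same weekday.
(Sep 1, 1757 is a Thursday; Jul 8, 1762 is a Thursday.)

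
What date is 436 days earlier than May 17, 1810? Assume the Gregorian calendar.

−365 (one year) → May 17, 1809 (71 left).
−17 → Apr 30, 1809 (end of Apr, 30 days; 54 left).
−30 → Mar 31, 1809 (end of Mar, 31 days; 24 left).
−24 → Mar 7, 1809.

March 7, 1809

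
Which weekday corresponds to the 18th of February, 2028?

Friday

Doomsday rule: the anchor day for the 2000s is Tuesday. For year 28: 28÷12 = 2 r 4, and 4÷4 = 1, so 2+4+1 = 7.
Tuesday + 7 ≡ Tuesday — that's 2028's doomsday.
In February the doomsday date is Feb 29 (2028 is a leap year (divisible by 4)).
Feb 18 is 11 days before Feb 29; 11 mod 7 = 4, so Tuesday − 4 = Friday.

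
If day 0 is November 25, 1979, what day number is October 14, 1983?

Nov 25, 1979 → Nov 25, 1980: 366 days (Feb 29, 1980 is in that span).
Nov 25, 1980 → Nov 25, 1981: 365 days.
Nov 25, 1981 → Nov 25, 1982: 365 days.
Nov 25, 1982 → Dec 25, 1982: 30 days (November has 30).
Dec 25, 1982 → Jan 25, 1983: 31 days (December has 31).
Jan 25, 1983 → Feb 25, 1983: 31 days (January has 31).
Feb 25, 1983 → Mar 25, 1983: 28 days (February has 28).
Mar 25, 1983 → Apr 25, 1983: 31 days (March has 31).
Apr 25, 1983 → May 25, 1983: 30 days (April has 30).
May 25, 1983 → Jun 25, 1983: 31 days (May has 31).
Jun 25, 1983 → Jul 25, 1983: 30 days (June has 30).
Jul 25, 1983 → Aug 25, 1983: 31 days (July has 31).
Aug 25, 1983 → Sep 25, 1983: 31 days (August has 31).
Sep 25, 1983 → Oct 14, 1983: 19 days.
Total: 1419 days.

1419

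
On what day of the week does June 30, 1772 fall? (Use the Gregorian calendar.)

Tuesday

Doomsday rule: the anchor day for the 1700s is Sunday. For year 72: 72÷12 = 6 r 0, and 0÷4 = 0, so 6+0+0 = 6.
Sunday + 6 ≡ Saturday — that's 1772's doomsday.
In June the doomsday date is Jun 6.
Jun 30 is 24 days after Jun 6; 24 mod 7 = 3, so Saturday + 3 = Tuesday.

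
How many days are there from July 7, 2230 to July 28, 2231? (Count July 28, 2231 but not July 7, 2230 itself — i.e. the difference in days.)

386

Jul 7, 2230 → Aug 7, 2230: 31 days (July has 31).
Aug 7, 2230 → Sep 7, 2230: 31 days (August has 31).
Sep 7, 2230 → Oct 7, 2230: 30 days (September has 30).
Oct 7, 2230 → Nov 7, 2230: 31 days (October has 31).
Nov 7, 2230 → Dec 7, 2230: 30 days (November has 30).
Dec 7, 2230 → Jan 7, 2231: 31 days (December has 31).
Jan 7, 2231 → Feb 7, 2231: 31 days (January has 31).
Feb 7, 2231 → Mar 7, 2231: 28 days (February has 28).
Mar 7, 2231 → Apr 7, 2231: 31 days (March has 31).
Apr 7, 2231 → May 7, 2231: 30 days (April has 30).
May 7, 2231 → Jun 7, 2231: 31 days (May has 31).
Jun 7, 2231 → Jul 7, 2231: 30 days (June has 30).
Jul 7, 2231 → Jul 28, 2231: 21 days.
Total: 386 days.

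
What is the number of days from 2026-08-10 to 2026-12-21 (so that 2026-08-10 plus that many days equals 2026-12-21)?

Aug 10, 2026 → Sep 10, 2026: 31 days (August has 31).
Sep 10, 2026 → Oct 10, 2026: 30 days (September has 30).
Oct 10, 2026 → Nov 10, 2026: 31 days (October has 31).
Nov 10, 2026 → Dec 10, 2026: 30 days (November has 30).
Dec 10, 2026 → Dec 21, 2026: 11 days.
Total: 133 days.

133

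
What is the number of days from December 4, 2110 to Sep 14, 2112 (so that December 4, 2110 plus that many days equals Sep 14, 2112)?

650

Dec 4, 2110 → Dec 4, 2111: 365 days.
Dec 4, 2111 → Jan 4, 2112: 31 days (December has 31).
Jan 4, 2112 → Feb 4, 2112: 31 days (January has 31).
Feb 4, 2112 → Mar 4, 2112: 29 days (February has 29).
Mar 4, 2112 → Apr 4, 2112: 31 days (March has 31).
Apr 4, 2112 → May 4, 2112: 30 days (April has 30).
May 4, 2112 → Jun 4, 2112: 31 days (May has 31).
Jun 4, 2112 → Jul 4, 2112: 30 days (June has 30).
Jul 4, 2112 → Aug 4, 2112: 31 days (July has 31).
Aug 4, 2112 → Sep 4, 2112: 31 days (August has 31).
Sep 4, 2112 → Sep 14, 2112: 10 days.
Total: 650 days.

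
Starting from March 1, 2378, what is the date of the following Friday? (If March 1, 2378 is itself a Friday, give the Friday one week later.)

Mar 1, 2378 is a Wednesday.
From Wednesday to the next Friday is 2 days.
Mar 1, 2378 + 2 = Mar 3, 2378.

March 3, 2378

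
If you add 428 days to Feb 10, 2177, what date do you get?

+365 (one year) → Feb 10, 2178 (63 left).
Feb has 28 days: +19 → Mar 1, 2178 (44 left).
Mar has 31 days: +31 → Apr 1, 2178 (13 left).
+13 → Apr 14, 2178.

April 14, 2178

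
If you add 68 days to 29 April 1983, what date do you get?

July 6, 1983

Apr has 30 days: +2 → May 1, 1983 (66 left).
May has 31 days: +31 → Jun 1, 1983 (35 left).
Jun has 30 days: +30 → Jul 1, 1983 (5 left).
+5 → Jul 6, 1983.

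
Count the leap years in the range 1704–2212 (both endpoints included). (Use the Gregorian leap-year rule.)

Multiples of 4 in [1704,2212]: 128.
Of those, multiples of 100: 5 (not leap unless ÷400).
Multiples of 400: 1.
Leap years = 128 − 5 + 1 = 124.

124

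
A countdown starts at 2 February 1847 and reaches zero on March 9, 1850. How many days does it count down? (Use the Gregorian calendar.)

Feb 2, 1847 → Feb 2, 1848: 365 days.
Feb 2, 1848 → Feb 2, 1849: 366 days (Feb 29, 1848 is in that span).
Feb 2, 1849 → Mar 2, 1849: 28 days (February has 28).
Mar 2, 1849 → Apr 2, 1849: 31 days (March has 31).
Apr 2, 1849 → May 2, 1849: 30 days (April has 30).
May 2, 1849 → Jun 2, 1849: 31 days (May has 31).
Jun 2, 1849 → Jul 2, 1849: 30 days (June has 30).
Jul 2, 1849 → Aug 2, 1849: 31 days (July has 31).
Aug 2, 1849 → Sep 2, 1849: 31 days (August has 31).
Sep 2, 1849 → Oct 2, 1849: 30 days (September has 30).
Oct 2, 1849 → Nov 2, 1849: 31 days (October has 31).
Nov 2, 1849 → Dec 2, 1849: 30 days (November has 30).
Dec 2, 1849 → Jan 2, 1850: 31 days (December has 31).
Jan 2, 1850 → Feb 2, 1850: 31 days (January has 31).
Feb 2, 1850 → Mar 2, 1850: 28 days (February has 28).
Mar 2, 1850 → Mar 9, 1850: 7 days.
Total: 1131 days.

1131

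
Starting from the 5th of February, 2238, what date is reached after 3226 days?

December 6, 2246

+365 (one year) → Feb 5, 2239 (2861 left).
+365 (one year) → Feb 5, 2240 (2496 left).
+366 (one year; includes Feb 29, 2240) → Feb 5, 2241 (2130 left).
+365 (one year) → Feb 5, 2242 (1765 left).
+365 (one year) → Feb 5, 2243 (1400 left).
+365 (one year) → Feb 5, 2244 (1035 left).
+366 (one year; includes Feb 29, 2244) → Feb 5, 2245 (669 left).
+365 (one year) → Feb 5, 2246 (304 left).
Feb has 28 days: +24 → Mar 1, 2246 (280 left).
Mar has 31 days: +31 → Apr 1, 2246 (249 left).
Apr has 30 days: +30 → May 1, 2246 (219 left).
May has 31 days: +31 → Jun 1, 2246 (188 left).
Jun has 30 days: +30 → Jul 1, 2246 (158 left).
Jul has 31 days: +31 → Aug 1, 2246 (127 left).
Aug has 31 days: +31 → Sep 1, 2246 (96 left).
Sep has 30 days: +30 → Oct 1, 2246 (66 left).
Oct has 31 days: +31 → Nov 1, 2246 (35 left).
Nov has 30 days: +30 → Dec 1, 2246 (5 left).
+5 → Dec 6, 2246.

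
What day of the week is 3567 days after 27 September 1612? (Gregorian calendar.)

First find the weekday of Sep 27, 1612. Doomsday rule: the anchor day for the 1600s is Tuesday. For year 12: 12÷12 = 1 r 0, and 0÷4 = 0, so 1+0+0 = 1.
Tuesday + 1 ≡ Wednesday — that's 1612's doomsday.
In September the doomsday date is Sep 5.
Sep 27 is 22 days after Sep 5; 22 mod 7 = 1, so Wednesday + 1 = Thursday.
3567 mod 7 = 4, so 3567 days after a Thursday is Thursday + 4 = Monday.

Monday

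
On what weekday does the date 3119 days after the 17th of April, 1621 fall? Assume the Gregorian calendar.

First find the weekday of Apr 17, 1621. Doomsday rule: the anchor day for the 1600s is Tuesday. For year 21: 21÷12 = 1 r 9, and 9÷4 = 2, so 1+9+2 = 12.
Tuesday + 12 ≡ Sunday — that's 1621's doomsday.
In April the doomsday date is Apr 4.
Apr 17 is 13 days after Apr 4; 13 mod 7 = 6, so Sunday + 6 = Saturday.
3119 mod 7 = 4, so 3119 days after a Saturday is Saturday + 4 = Wednesday.

Wednesday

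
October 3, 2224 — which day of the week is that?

Doomsday rule: the anchor day for the 2200s is Friday. For year 24: 24÷12 = 2 r 0, and 0÷4 = 0, so 2+0+0 = 2.
Friday + 2 ≡ Sunday — that's 2224's doomsday.
In October the doomsday date is Oct 10.
Oct 3 is 7 days before Oct 10; 7 mod 7 = 0, so Sunday − 0 = Sunday.

Sunday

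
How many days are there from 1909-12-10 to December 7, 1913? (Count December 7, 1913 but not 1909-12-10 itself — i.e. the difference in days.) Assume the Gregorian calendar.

1458

Dec 10, 1909 → Dec 10, 1910: 365 days.
Dec 10, 1910 → Dec 10, 1911: 365 days.
Dec 10, 1911 → Dec 10, 1912: 366 days (Feb 29, 1912 is in that span).
Dec 10, 1912 → Jan 10, 1913: 31 days (December has 31).
Jan 10, 1913 → Feb 10, 1913: 31 days (January has 31).
Feb 10, 1913 → Mar 10, 1913: 28 days (February has 28).
Mar 10, 1913 → Apr 10, 1913: 31 days (March has 31).
Apr 10, 1913 → May 10, 1913: 30 days (April has 30).
May 10, 1913 → Jun 10, 1913: 31 days (May has 31).
Jun 10, 1913 → Jul 10, 1913: 30 days (June has 30).
Jul 10, 1913 → Aug 10, 1913: 31 days (July has 31).
Aug 10, 1913 → Sep 10, 1913: 31 days (August has 31).
Sep 10, 1913 → Oct 10, 1913: 30 days (September has 30).
Oct 10, 1913 → Nov 10, 1913: 31 days (October has 31).
Nov 10, 1913 → Dec 7, 1913: 27 days.
Total: 1458 days.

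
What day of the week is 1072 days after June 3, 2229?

Thursday

Jun 3, 2229 is a Wednesday.
1072 mod 7 = 1, so 1072 days after a Wednesday is Wednesday + 1 = Thursday.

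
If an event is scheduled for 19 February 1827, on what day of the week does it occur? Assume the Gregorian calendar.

Monday

January 1, 1827 is a Monday.
Jan 1, 1827 → Feb 1, 1827: 31 days (January has 31).
Feb 1, 1827 → Feb 19, 1827: 18 days.
Total: 49 days.
49 mod 7 = 0, so Monday + 0 = Monday.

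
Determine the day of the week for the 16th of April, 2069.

Tuesday

Doomsday rule: the anchor day for the 2000s is Tuesday. For year 69: 69÷12 = 5 r 9, and 9÷4 = 2, so 5+9+2 = 16.
Tuesday + 16 ≡ Thursday — that's 2069's doomsday.
In April the doomsday date is Apr 4.
Apr 16 is 12 days after Apr 4; 12 mod 7 = 5, so Thursday + 5 = Tuesday.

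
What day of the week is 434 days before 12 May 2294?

First find the weekday of May 12, 2294. Doomsday rule: the anchor day for the 2200s is Friday. For year 94: 94÷12 = 7 r 10, and 10÷4 = 2, so 7+10+2 = 19.
Friday + 19 ≡ Wednesday — that's 2294's doomsday.
In May the doomsday date is May 9.
May 12 is 3 days after May 9; 3 mod 7 = 3, so Wednesday + 3 = Saturday.
434 mod 7 = 0, so 434 days before a Saturday is Saturday − 0 = Saturday.

Saturday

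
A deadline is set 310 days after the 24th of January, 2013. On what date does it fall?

November 30, 2013

Jan has 31 days: +8 → Feb 1, 2013 (302 left).
Feb has 28 days: +28 → Mar 1, 2013 (274 left).
Mar has 31 days: +31 → Apr 1, 2013 (243 left).
Apr has 30 days: +30 → May 1, 2013 (213 left).
May has 31 days: +31 → Jun 1, 2013 (182 left).
Jun has 30 days: +30 → Jul 1, 2013 (152 left).
Jul has 31 days: +31 → Aug 1, 2013 (121 left).
Aug has 31 days: +31 → Sep 1, 2013 (90 left).
Sep has 30 days: +30 → Oct 1, 2013 (60 left).
Oct has 31 days: +31 → Nov 1, 2013 (29 left).
+29 → Nov 30, 2013.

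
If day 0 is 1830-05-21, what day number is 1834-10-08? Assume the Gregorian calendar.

May 21, 1830 → May 21, 1831: 365 days.
May 21, 1831 → May 21, 1832: 366 days (Feb 29, 1832 is in that span).
May 21, 1832 → May 21, 1833: 365 days.
May 21, 1833 → May 21, 1834: 365 days.
May 21, 1834 → Jun 21, 1834: 31 days (May has 31).
Jun 21, 1834 → Jul 21, 1834: 30 days (June has 30).
Jul 21, 1834 → Aug 21, 1834: 31 days (July has 31).
Aug 21, 1834 → Sep 21, 1834: 31 days (August has 31).
Sep 21, 1834 → Oct 8, 1834: 17 days.
Total: 1601 days.

1601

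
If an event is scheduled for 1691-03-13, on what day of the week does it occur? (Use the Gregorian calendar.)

Tuesday

Doomsday rule: the anchor day for the 1600s is Tuesday. For year 91: 91÷12 = 7 r 7, and 7÷4 = 1, so 7+7+1 = 15.
Tuesday + 15 ≡ Wednesday — that's 1691's doomsday.
In March the doomsday date is Mar 14.
Mar 13 is 1 day before Mar 14; 1 mod 7 = 1, so Wednesday − 1 = Tuesday.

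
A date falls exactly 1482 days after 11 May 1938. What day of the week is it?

Monday

May 11, 1938 is a Wednesday.
1482 mod 7 = 5, so 1482 days after a Wednesday is Wednesday + 5 = Monday.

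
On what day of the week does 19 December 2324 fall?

Friday

Doomsday rule: the anchor day for the 2300s is Wednesday. For year 24: 24÷12 = 2 r 0, and 0÷4 = 0, so 2+0+0 = 2.
Wednesday + 2 ≡ Friday — that's 2324's doomsday.
In December the doomsday date is Dec 12.
Dec 19 is 7 days after Dec 12; 7 mod 7 = 0, so Friday + 0 = Friday.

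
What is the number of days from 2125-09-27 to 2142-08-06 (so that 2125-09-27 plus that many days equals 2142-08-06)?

Sep 27, 2125 → Sep 27, 2126: 365 days.
Sep 27, 2126 → Sep 27, 2127: 365 days.
Sep 27, 2127 → Sep 27, 2128: 366 days (Feb 29, 2128 is in that span).
Sep 27, 2128 → Sep 27, 2129: 365 days.
Sep 27, 2129 → Sep 27, 2130: 365 days.
Sep 27, 2130 → Sep 27, 2131: 365 days.
Sep 27, 2131 → Sep 27, 2132: 366 days (Feb 29, 2132 is in that span).
Sep 27, 2132 → Sep 27, 2133: 365 days.
Sep 27, 2133 → Sep 27, 2134: 365 days.
Sep 27, 2134 → Sep 27, 2135: 365 days.
Sep 27, 2135 → Sep 27, 2136: 366 days (Feb 29, 2136 is in that span).
Sep 27, 2136 → Sep 27, 2137: 365 days.
Sep 27, 2137 → Sep 27, 2138: 365 days.
Sep 27, 2138 → Sep 27, 2139: 365 days.
Sep 27, 2139 → Sep 27, 2140: 366 days (Feb 29, 2140 is in that span).
Sep 27, 2140 → Sep 27, 2141: 365 days.
Sep 27, 2141 → Oct 27, 2141: 30 days (September has 30).
Oct 27, 2141 → Nov 27, 2141: 31 days (October has 31).
Nov 27, 2141 → Dec 27, 2141: 30 days (November has 30).
Dec 27, 2141 → Jan 27, 2142: 31 days (December has 31).
Jan 27, 2142 → Feb 27, 2142: 31 days (January has 31).
Feb 27, 2142 → Mar 27, 2142: 28 days (February has 28).
Mar 27, 2142 → Apr 27, 2142: 31 days (March has 31).
Apr 27, 2142 → May 27, 2142: 30 days (April has 30).
May 27, 2142 → Jun 27, 2142: 31 days (May has 31).
Jun 27, 2142 → Jul 27, 2142: 30 days (June has 30).
Jul 27, 2142 → Aug 6, 2142: 10 days.
Total: 6157 days.

6157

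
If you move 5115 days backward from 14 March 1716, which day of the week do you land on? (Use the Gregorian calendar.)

First find the weekday of Mar 14, 1716. Doomsday rule: the anchor day for the 1700s is Sunday. For year 16: 16÷12 = 1 r 4, and 4÷4 = 1, so 1+4+1 = 6.
Sunday + 6 ≡ Saturday — that's 1716's doomsday.
In March the doomsday date is Mar 14.
Mar 14 is the doomsday itself: Saturday.
5115 mod 7 = 5, so 5115 days before a Saturday is Saturday − 5 = Monday.

Monday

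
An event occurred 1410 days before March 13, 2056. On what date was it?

−366 (one year; includes Feb 29, 2056) → Mar 13, 2055 (1044 left).
−365 (one year) → Mar 13, 2054 (679 left).
−365 (one year) → Mar 13, 2053 (314 left).
−13 → Feb 28, 2053 (end of Feb, 28 days; 301 left).
−28 → Jan 31, 2053 (end of Jan, 31 days; 273 left).
−31 → Dec 31, 2052 (end of Dec, 31 days; 242 left).
−31 → Nov 30, 2052 (end of Nov, 30 days; 211 left).
−30 → Oct 31, 2052 (end of Oct, 31 days; 181 left).
−31 → Sep 30, 2052 (end of Sep, 30 days; 150 left).
−30 → Aug 31, 2052 (end of Aug, 31 days; 120 left).
−31 → Jul 31, 2052 (end of Jul, 31 days; 89 left).
−31 → Jun 30, 2052 (end of Jun, 30 days; 58 left).
−30 → May 31, 2052 (end of May, 31 days; 28 left).
−28 → May 3, 2052.

May 3, 2052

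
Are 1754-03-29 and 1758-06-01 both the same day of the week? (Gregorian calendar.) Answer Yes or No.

No

From Mar 29, 1754 to Jun 1, 1758 is 1525 days.
1525 mod 7 = 6, so they are different weekdays.
(Mar 29, 1754 is a Friday; Jun 1, 1758 is a Thursday.)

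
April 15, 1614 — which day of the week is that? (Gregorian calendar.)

Tuesday

Doomsday rule: the anchor day for the 1600s is Tuesday. For year 14: 14÷12 = 1 r 2, and 2÷4 = 0, so 1+2+0 = 3.
Tuesday + 3 ≡ Friday — that's 1614's doomsday.
In April the doomsday date is Apr 4.
Apr 15 is 11 days after Apr 4; 11 mod 7 = 4, so Friday + 4 = Tuesday.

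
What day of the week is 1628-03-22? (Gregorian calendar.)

Wednesday

Doomsday rule: the anchor day for the 1600s is Tuesday. For year 28: 28÷12 = 2 r 4, and 4÷4 = 1, so 2+4+1 = 7.
Tuesday + 7 ≡ Tuesday — that's 1628's doomsday.
In March the doomsday date is Mar 14.
Mar 22 is 8 days after Mar 14; 8 mod 7 = 1, so Tuesday + 1 = Wednesday.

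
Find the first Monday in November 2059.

November 3, 2059

November 1, 2059 is a Saturday.
The first Monday is therefore November 3 (2 days later).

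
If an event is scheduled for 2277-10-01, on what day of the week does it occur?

Doomsday rule: the anchor day for the 2200s is Friday. For year 77: 77÷12 = 6 r 5, and 5÷4 = 1, so 6+5+1 = 12.
Friday + 12 ≡ Wednesday — that's 2277's doomsday.
In October the doomsday date is Oct 10.
Oct 1 is 9 days before Oct 10; 9 mod 7 = 2, so Wednesday − 2 = Monday.

Monday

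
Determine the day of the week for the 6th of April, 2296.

Monday

Doomsday rule: the anchor day for the 2200s is Friday. For year 96: 96÷12 = 8 r 0, and 0÷4 = 0, so 8+0+0 = 8.
Friday + 8 ≡ Saturday — that's 2296's doomsday.
In April the doomsday date is Apr 4.
Apr 6 is 2 days after Apr 4; 2 mod 7 = 2, so Saturday + 2 = Monday.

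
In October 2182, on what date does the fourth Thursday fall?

October 1, 2182 is a Tuesday.
The first Thursday is therefore October 3 (2 days later).
The fourth Thursday is 3 + 3×7 = October 24.

October 24, 2182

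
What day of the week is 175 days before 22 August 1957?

Thursday

Aug 22, 1957 is a Thursday.
175 mod 7 = 0, so 175 days before a Thursday is Thursday − 0 = Thursday.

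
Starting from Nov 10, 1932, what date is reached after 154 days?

April 13, 1933

Nov has 30 days: +21 → Dec 1, 1932 (133 left).
Dec has 31 days: +31 → Jan 1, 1933 (102 left).
Jan has 31 days: +31 → Feb 1, 1933 (71 left).
Feb has 28 days: +28 → Mar 1, 1933 (43 left).
Mar has 31 days: +31 → Apr 1, 1933 (12 left).
+12 → Apr 13, 1933.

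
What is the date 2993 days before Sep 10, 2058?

July 1, 2050

−365 (one year) → Sep 10, 2057 (2628 left).
−365 (one year) → Sep 10, 2056 (2263 left).
−366 (one year; includes Feb 29, 2056) → Sep 10, 2055 (1897 left).
−365 (one year) → Sep 10, 2054 (1532 left).
−365 (one year) → Sep 10, 2053 (1167 left).
−365 (one year) → Sep 10, 2052 (802 left).
−366 (one year; includes Feb 29, 2052) → Sep 10, 2051 (436 left).
−365 (one year) → Sep 10, 2050 (71 left).
−10 → Aug 31, 2050 (end of Aug, 31 days; 61 left).
−31 → Jul 31, 2050 (end of Jul, 31 days; 30 left).
−30 → Jul 1, 2050.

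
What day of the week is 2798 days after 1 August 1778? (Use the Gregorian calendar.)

Thursday

First find the weekday of Aug 1, 1778. Doomsday rule: the anchor day for the 1700s is Sunday. For year 78: 78÷12 = 6 r 6, and 6÷4 = 1, so 6+6+1 = 13.
Sunday + 13 ≡ Saturday — that's 1778's doomsday.
In August the doomsday date is Aug 8.
Aug 1 is 7 days before Aug 8; 7 mod 7 = 0, so Saturday − 0 = Saturday.
2798 mod 7 = 5, so 2798 days after a Saturday is Saturday + 5 = Thursday.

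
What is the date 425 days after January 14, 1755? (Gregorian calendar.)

March 14, 1756

+365 (one year) → Jan 14, 1756 (60 left).
Jan has 31 days: +18 → Feb 1, 1756 (42 left).
Feb has 29 days: +29 → Mar 1, 1756 (13 left).
+13 → Mar 14, 1756.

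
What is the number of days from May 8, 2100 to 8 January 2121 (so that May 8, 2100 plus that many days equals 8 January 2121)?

May 8, 2100 → May 8, 2101: 365 days.
May 8, 2101 → May 8, 2102: 365 days.
May 8, 2102 → May 8, 2103: 365 days.
May 8, 2103 → May 8, 2104: 366 days (Feb 29, 2104 is in that span).
May 8, 2104 → May 8, 2105: 365 days.
May 8, 2105 → May 8, 2106: 365 days.
May 8, 2106 → May 8, 2107: 365 days.
May 8, 2107 → May 8, 2108: 366 days (Feb 29, 2108 is in that span).
May 8, 2108 → May 8, 2109: 365 days.
May 8, 2109 → May 8, 2110: 365 days.
May 8, 2110 → May 8, 2111: 365 days.
May 8, 2111 → May 8, 2112: 366 days (Feb 29, 2112 is in that span).
May 8, 2112 → May 8, 2113: 365 days.
May 8, 2113 → May 8, 2114: 365 days.
May 8, 2114 → May 8, 2115: 365 days.
May 8, 2115 → May 8, 2116: 366 days (Feb 29, 2116 is in that span).
May 8, 2116 → May 8, 2117: 365 days.
May 8, 2117 → May 8, 2118: 365 days.
May 8, 2118 → May 8, 2119: 365 days.
May 8, 2119 → May 8, 2120: 366 days (Feb 29, 2120 is in that span).
May 8, 2120 → Jun 8, 2120: 31 days (May has 31).
Jun 8, 2120 → Jul 8, 2120: 30 days (June has 30).
Jul 8, 2120 → Aug 8, 2120: 31 days (July has 31).
Aug 8, 2120 → Sep 8, 2120: 31 days (August has 31).
Sep 8, 2120 → Oct 8, 2120: 30 days (September has 30).
Oct 8, 2120 → Nov 8, 2120: 31 days (October has 31).
Nov 8, 2120 → Dec 8, 2120: 30 days (November has 30).
Dec 8, 2120 → Jan 8, 2121: 31 days.
Total: 7550 days.

7550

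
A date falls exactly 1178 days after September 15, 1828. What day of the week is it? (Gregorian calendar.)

First find the weekday of Sep 15, 1828. Doomsday rule: the anchor day for the 1800s is Friday. For year 28: 28÷12 = 2 r 4, and 4÷4 = 1, so 2+4+1 = 7.
Friday + 7 ≡ Friday — that's 1828's doomsday.
In September the doomsday date is Sep 5.
Sep 15 is 10 days after Sep 5; 10 mod 7 = 3, so Friday + 3 = Monday.
1178 mod 7 = 2, so 1178 days after a Monday is Monday + 2 = Wednesday.

Wednesday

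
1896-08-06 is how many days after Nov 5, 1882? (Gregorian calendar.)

Nov 5, 1882 → Nov 5, 1883: 365 days.
Nov 5, 1883 → Nov 5, 1884: 366 days (Feb 29, 1884 is in that span).
Nov 5, 1884 → Nov 5, 1885: 365 days.
Nov 5, 1885 → Nov 5, 1886: 365 days.
Nov 5, 1886 → Nov 5, 1887: 365 days.
Nov 5, 1887 → Nov 5, 1888: 366 days (Feb 29, 1888 is in that span).
Nov 5, 1888 → Nov 5, 1889: 365 days.
Nov 5, 1889 → Nov 5, 1890: 365 days.
Nov 5, 1890 → Nov 5, 1891: 365 days.
Nov 5, 1891 → Nov 5, 1892: 366 days (Feb 29, 1892 is in that span).
Nov 5, 1892 → Nov 5, 1893: 365 days.
Nov 5, 1893 → Nov 5, 1894: 365 days.
Nov 5, 1894 → Nov 5, 1895: 365 days.
Nov 5, 1895 → Dec 5, 1895: 30 days (November has 30).
Dec 5, 1895 → Jan 5, 1896: 31 days (December has 31).
Jan 5, 1896 → Feb 5, 1896: 31 days (January has 31).
Feb 5, 1896 → Mar 5, 1896: 29 days (February has 29).
Mar 5, 1896 → Apr 5, 1896: 31 days (March has 31).
Apr 5, 1896 → May 5, 1896: 30 days (April has 30).
May 5, 1896 → Jun 5, 1896: 31 days (May has 31).
Jun 5, 1896 → Jul 5, 1896: 30 days (June has 30).
Jul 5, 1896 → Aug 5, 1896: 31 days (July has 31).
Aug 5, 1896 → Aug 6, 1896: 1 days.
Total: 5023 days.

5023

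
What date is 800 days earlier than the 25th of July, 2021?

May 17, 2019

−365 (one year) → Jul 25, 2020 (435 left).
−366 (one year; includes Feb 29, 2020) → Jul 25, 2019 (69 left).
−25 → Jun 30, 2019 (end of Jun, 30 days; 44 left).
−30 → May 31, 2019 (end of May, 31 days; 14 left).
−14 → May 17, 2019.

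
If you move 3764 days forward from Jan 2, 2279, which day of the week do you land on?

Jan 2, 2279 is a Thursday.
3764 mod 7 = 5, so 3764 days after a Thursday is Thursday + 5 = Tuesday.

Tuesday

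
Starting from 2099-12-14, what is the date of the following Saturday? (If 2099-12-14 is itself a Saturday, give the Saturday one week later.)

December 19, 2099

Dec 14, 2099 is a Monday.
From Monday to the next Saturday is 5 days.
Dec 14, 2099 + 5 = Dec 19, 2099.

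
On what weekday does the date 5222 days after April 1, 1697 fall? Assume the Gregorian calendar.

Apr 1, 1697 is a Monday.
5222 mod 7 = 0, so 5222 days after a Monday is Monday + 0 = Monday.

Monday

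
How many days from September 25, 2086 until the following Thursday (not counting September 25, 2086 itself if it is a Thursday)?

Sep 25, 2086 is a Wednesday.
From Wednesday to the next Thursday is 1 day.

1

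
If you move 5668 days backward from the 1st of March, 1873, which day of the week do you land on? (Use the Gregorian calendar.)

Mar 1, 1873 is a Saturday.
5668 mod 7 = 5, so 5668 days before a Saturday is Saturday − 5 = Monday.

Monday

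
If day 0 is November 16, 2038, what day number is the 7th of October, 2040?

691

Nov 16, 2038 → Nov 16, 2039: 365 days.
Nov 16, 2039 → Dec 16, 2039: 30 days (November has 30).
Dec 16, 2039 → Jan 16, 2040: 31 days (December has 31).
Jan 16, 2040 → Feb 16, 2040: 31 days (January has 31).
Feb 16, 2040 → Mar 16, 2040: 29 days (February has 29).
Mar 16, 2040 → Apr 16, 2040: 31 days (March has 31).
Apr 16, 2040 → May 16, 2040: 30 days (April has 30).
May 16, 2040 → Jun 16, 2040: 31 days (May has 31).
Jun 16, 2040 → Jul 16, 2040: 30 days (June has 30).
Jul 16, 2040 → Aug 16, 2040: 31 days (July has 31).
Aug 16, 2040 → Sep 16, 2040: 31 days (August has 31).
Sep 16, 2040 → Oct 7, 2040: 21 days.
Total: 691 days.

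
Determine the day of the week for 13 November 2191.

Sunday

Doomsday rule: the anchor day for the 2100s is Sunday. For year 91: 91÷12 = 7 r 7, and 7÷4 = 1, so 7+7+1 = 15.
Sunday + 15 ≡ Monday — that's 2191's doomsday.
In November the doomsday date is Nov 7.
Nov 13 is 6 days after Nov 7; 6 mod 7 = 6, so Monday + 6 = Sunday.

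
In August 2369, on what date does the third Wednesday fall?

August 1, 2369 is a Friday.
The first Wednesday is therefore August 6 (5 days later).
The third Wednesday is 6 + 2×7 = August 20.

August 20, 2369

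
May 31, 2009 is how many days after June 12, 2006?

1084

Jun 12, 2006 → Jun 12, 2007: 365 days.
Jun 12, 2007 → Jun 12, 2008: 366 days (Feb 29, 2008 is in that span).
Jun 12, 2008 → Jul 12, 2008: 30 days (June has 30).
Jul 12, 2008 → Aug 12, 2008: 31 days (July has 31).
Aug 12, 2008 → Sep 12, 2008: 31 days (August has 31).
Sep 12, 2008 → Oct 12, 2008: 30 days (September has 30).
Oct 12, 2008 → Nov 12, 2008: 31 days (October has 31).
Nov 12, 2008 → Dec 12, 2008: 30 days (November has 30).
Dec 12, 2008 → Jan 12, 2009: 31 days (December has 31).
Jan 12, 2009 → Feb 12, 2009: 31 days (January has 31).
Feb 12, 2009 → Mar 12, 2009: 28 days (February has 28).
Mar 12, 2009 → Apr 12, 2009: 31 days (March has 31).
Apr 12, 2009 → May 12, 2009: 30 days (April has 30).
May 12, 2009 → May 31, 2009: 19 days.
Total: 1084 days.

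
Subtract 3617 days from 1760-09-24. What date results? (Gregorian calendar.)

October 30, 1750

−366 (one year; includes Feb 29, 1760) → Sep 24, 1759 (3251 left).
−365 (one year) → Sep 24, 1758 (2886 left).
−365 (one year) → Sep 24, 1757 (2521 left).
−365 (one year) → Sep 24, 1756 (2156 left).
−366 (one year; includes Feb 29, 1756) → Sep 24, 1755 (1790 left).
−365 (one year) → Sep 24, 1754 (1425 left).
−365 (one year) → Sep 24, 1753 (1060 left).
−365 (one year) → Sep 24, 1752 (695 left).
−366 (one year; includes Feb 29, 1752) → Sep 24, 1751 (329 left).
−24 → Aug 31, 1751 (end of Aug, 31 days; 305 left).
−31 → Jul 31, 1751 (end of Jul, 31 days; 274 left).
−31 → Jun 30, 1751 (end of Jun, 30 days; 243 left).
−30 → May 31, 1751 (end of May, 31 days; 213 left).
−31 → Apr 30, 1751 (end of Apr, 30 days; 182 left).
−30 → Mar 31, 1751 (end of Mar, 31 days; 152 left).
−31 → Feb 28, 1751 (end of Feb, 28 days; 121 left).
−28 → Jan 31, 1751 (end of Jan, 31 days; 93 left).
−31 → Dec 31, 1750 (end of Dec, 31 days; 62 left).
−31 → Nov 30, 1750 (end of Nov, 30 days; 31 left).
−30 → Oct 31, 1750 (end of Oct, 31 days; 1 left).
−1 → Oct 30, 1750.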